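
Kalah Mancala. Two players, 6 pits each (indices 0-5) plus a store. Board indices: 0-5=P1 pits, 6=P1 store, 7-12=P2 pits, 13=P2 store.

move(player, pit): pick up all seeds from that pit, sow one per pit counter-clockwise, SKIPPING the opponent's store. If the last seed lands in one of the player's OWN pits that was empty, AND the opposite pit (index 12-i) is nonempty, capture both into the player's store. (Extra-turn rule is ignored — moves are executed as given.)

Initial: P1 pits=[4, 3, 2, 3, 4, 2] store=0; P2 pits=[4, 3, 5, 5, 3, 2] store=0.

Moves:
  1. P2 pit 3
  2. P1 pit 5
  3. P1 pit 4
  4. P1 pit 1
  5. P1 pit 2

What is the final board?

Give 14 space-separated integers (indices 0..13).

Move 1: P2 pit3 -> P1=[5,4,2,3,4,2](0) P2=[4,3,5,0,4,3](1)
Move 2: P1 pit5 -> P1=[5,4,2,3,4,0](1) P2=[5,3,5,0,4,3](1)
Move 3: P1 pit4 -> P1=[5,4,2,3,0,1](2) P2=[6,4,5,0,4,3](1)
Move 4: P1 pit1 -> P1=[5,0,3,4,1,2](2) P2=[6,4,5,0,4,3](1)
Move 5: P1 pit2 -> P1=[5,0,0,5,2,3](2) P2=[6,4,5,0,4,3](1)

Answer: 5 0 0 5 2 3 2 6 4 5 0 4 3 1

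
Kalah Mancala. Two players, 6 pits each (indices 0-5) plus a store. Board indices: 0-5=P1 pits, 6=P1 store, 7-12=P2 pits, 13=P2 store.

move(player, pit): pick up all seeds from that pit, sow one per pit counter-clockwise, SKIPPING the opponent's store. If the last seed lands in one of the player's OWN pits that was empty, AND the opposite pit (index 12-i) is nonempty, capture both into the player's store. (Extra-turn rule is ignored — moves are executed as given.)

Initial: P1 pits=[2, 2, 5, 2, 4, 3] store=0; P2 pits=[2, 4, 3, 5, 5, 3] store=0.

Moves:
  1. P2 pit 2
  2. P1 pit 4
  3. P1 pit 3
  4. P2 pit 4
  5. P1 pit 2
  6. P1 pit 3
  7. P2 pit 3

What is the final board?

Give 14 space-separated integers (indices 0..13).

Move 1: P2 pit2 -> P1=[2,2,5,2,4,3](0) P2=[2,4,0,6,6,4](0)
Move 2: P1 pit4 -> P1=[2,2,5,2,0,4](1) P2=[3,5,0,6,6,4](0)
Move 3: P1 pit3 -> P1=[2,2,5,0,1,5](1) P2=[3,5,0,6,6,4](0)
Move 4: P2 pit4 -> P1=[3,3,6,1,1,5](1) P2=[3,5,0,6,0,5](1)
Move 5: P1 pit2 -> P1=[3,3,0,2,2,6](2) P2=[4,6,0,6,0,5](1)
Move 6: P1 pit3 -> P1=[3,3,0,0,3,7](2) P2=[4,6,0,6,0,5](1)
Move 7: P2 pit3 -> P1=[4,4,1,0,3,7](2) P2=[4,6,0,0,1,6](2)

Answer: 4 4 1 0 3 7 2 4 6 0 0 1 6 2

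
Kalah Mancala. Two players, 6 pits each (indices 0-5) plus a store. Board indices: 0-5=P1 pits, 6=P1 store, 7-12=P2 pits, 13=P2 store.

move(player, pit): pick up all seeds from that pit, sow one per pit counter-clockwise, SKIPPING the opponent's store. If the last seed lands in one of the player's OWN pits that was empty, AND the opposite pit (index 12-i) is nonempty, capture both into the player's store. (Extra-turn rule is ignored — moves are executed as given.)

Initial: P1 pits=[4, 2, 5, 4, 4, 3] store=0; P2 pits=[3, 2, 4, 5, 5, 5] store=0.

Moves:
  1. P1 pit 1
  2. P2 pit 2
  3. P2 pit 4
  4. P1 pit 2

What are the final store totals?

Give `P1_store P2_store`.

Move 1: P1 pit1 -> P1=[4,0,6,5,4,3](0) P2=[3,2,4,5,5,5](0)
Move 2: P2 pit2 -> P1=[4,0,6,5,4,3](0) P2=[3,2,0,6,6,6](1)
Move 3: P2 pit4 -> P1=[5,1,7,6,4,3](0) P2=[3,2,0,6,0,7](2)
Move 4: P1 pit2 -> P1=[5,1,0,7,5,4](1) P2=[4,3,1,6,0,7](2)

Answer: 1 2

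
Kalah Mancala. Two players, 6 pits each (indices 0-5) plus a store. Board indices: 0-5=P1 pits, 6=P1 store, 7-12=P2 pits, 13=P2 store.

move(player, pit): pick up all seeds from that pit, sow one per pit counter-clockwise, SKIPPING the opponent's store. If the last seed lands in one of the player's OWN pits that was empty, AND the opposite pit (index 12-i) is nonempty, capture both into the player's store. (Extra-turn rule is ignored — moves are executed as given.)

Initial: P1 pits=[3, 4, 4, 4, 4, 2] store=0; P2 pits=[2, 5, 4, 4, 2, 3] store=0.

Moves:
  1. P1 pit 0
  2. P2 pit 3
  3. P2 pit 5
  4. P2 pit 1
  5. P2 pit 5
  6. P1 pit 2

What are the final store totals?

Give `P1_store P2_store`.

Move 1: P1 pit0 -> P1=[0,5,5,5,4,2](0) P2=[2,5,4,4,2,3](0)
Move 2: P2 pit3 -> P1=[1,5,5,5,4,2](0) P2=[2,5,4,0,3,4](1)
Move 3: P2 pit5 -> P1=[2,6,6,5,4,2](0) P2=[2,5,4,0,3,0](2)
Move 4: P2 pit1 -> P1=[2,6,6,5,4,2](0) P2=[2,0,5,1,4,1](3)
Move 5: P2 pit5 -> P1=[2,6,6,5,4,2](0) P2=[2,0,5,1,4,0](4)
Move 6: P1 pit2 -> P1=[2,6,0,6,5,3](1) P2=[3,1,5,1,4,0](4)

Answer: 1 4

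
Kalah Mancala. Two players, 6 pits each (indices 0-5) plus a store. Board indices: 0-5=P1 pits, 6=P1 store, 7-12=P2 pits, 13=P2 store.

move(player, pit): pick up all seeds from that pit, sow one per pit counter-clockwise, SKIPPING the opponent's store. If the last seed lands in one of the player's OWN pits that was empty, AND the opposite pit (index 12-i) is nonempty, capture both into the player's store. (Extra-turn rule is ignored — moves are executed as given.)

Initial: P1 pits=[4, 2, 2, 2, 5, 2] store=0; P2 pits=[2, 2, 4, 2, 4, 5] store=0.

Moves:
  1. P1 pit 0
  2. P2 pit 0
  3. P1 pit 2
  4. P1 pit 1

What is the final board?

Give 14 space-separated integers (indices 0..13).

Move 1: P1 pit0 -> P1=[0,3,3,3,6,2](0) P2=[2,2,4,2,4,5](0)
Move 2: P2 pit0 -> P1=[0,3,3,3,6,2](0) P2=[0,3,5,2,4,5](0)
Move 3: P1 pit2 -> P1=[0,3,0,4,7,3](0) P2=[0,3,5,2,4,5](0)
Move 4: P1 pit1 -> P1=[0,0,1,5,8,3](0) P2=[0,3,5,2,4,5](0)

Answer: 0 0 1 5 8 3 0 0 3 5 2 4 5 0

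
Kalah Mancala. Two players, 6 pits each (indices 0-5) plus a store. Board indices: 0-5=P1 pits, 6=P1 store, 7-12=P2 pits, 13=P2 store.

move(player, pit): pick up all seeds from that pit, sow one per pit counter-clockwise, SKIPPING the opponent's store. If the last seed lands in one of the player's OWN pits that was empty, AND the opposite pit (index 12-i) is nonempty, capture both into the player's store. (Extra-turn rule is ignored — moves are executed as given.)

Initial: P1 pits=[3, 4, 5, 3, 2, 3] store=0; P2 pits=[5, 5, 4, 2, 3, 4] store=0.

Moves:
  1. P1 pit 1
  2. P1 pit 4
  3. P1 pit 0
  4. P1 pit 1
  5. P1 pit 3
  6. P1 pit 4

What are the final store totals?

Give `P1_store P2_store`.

Move 1: P1 pit1 -> P1=[3,0,6,4,3,4](0) P2=[5,5,4,2,3,4](0)
Move 2: P1 pit4 -> P1=[3,0,6,4,0,5](1) P2=[6,5,4,2,3,4](0)
Move 3: P1 pit0 -> P1=[0,1,7,5,0,5](1) P2=[6,5,4,2,3,4](0)
Move 4: P1 pit1 -> P1=[0,0,8,5,0,5](1) P2=[6,5,4,2,3,4](0)
Move 5: P1 pit3 -> P1=[0,0,8,0,1,6](2) P2=[7,6,4,2,3,4](0)
Move 6: P1 pit4 -> P1=[0,0,8,0,0,7](2) P2=[7,6,4,2,3,4](0)

Answer: 2 0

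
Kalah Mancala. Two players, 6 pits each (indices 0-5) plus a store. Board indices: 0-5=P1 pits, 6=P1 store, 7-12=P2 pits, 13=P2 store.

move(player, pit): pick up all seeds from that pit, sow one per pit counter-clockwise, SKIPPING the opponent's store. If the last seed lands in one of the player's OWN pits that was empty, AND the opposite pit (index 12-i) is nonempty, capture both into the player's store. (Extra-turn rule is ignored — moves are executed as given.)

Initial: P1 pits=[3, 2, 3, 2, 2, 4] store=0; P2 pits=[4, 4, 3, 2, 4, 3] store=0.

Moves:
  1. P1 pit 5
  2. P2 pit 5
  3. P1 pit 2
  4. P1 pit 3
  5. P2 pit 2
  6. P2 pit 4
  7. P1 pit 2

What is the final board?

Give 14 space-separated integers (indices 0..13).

Move 1: P1 pit5 -> P1=[3,2,3,2,2,0](1) P2=[5,5,4,2,4,3](0)
Move 2: P2 pit5 -> P1=[4,3,3,2,2,0](1) P2=[5,5,4,2,4,0](1)
Move 3: P1 pit2 -> P1=[4,3,0,3,3,0](7) P2=[0,5,4,2,4,0](1)
Move 4: P1 pit3 -> P1=[4,3,0,0,4,1](8) P2=[0,5,4,2,4,0](1)
Move 5: P2 pit2 -> P1=[4,3,0,0,4,1](8) P2=[0,5,0,3,5,1](2)
Move 6: P2 pit4 -> P1=[5,4,1,0,4,1](8) P2=[0,5,0,3,0,2](3)
Move 7: P1 pit2 -> P1=[5,4,0,1,4,1](8) P2=[0,5,0,3,0,2](3)

Answer: 5 4 0 1 4 1 8 0 5 0 3 0 2 3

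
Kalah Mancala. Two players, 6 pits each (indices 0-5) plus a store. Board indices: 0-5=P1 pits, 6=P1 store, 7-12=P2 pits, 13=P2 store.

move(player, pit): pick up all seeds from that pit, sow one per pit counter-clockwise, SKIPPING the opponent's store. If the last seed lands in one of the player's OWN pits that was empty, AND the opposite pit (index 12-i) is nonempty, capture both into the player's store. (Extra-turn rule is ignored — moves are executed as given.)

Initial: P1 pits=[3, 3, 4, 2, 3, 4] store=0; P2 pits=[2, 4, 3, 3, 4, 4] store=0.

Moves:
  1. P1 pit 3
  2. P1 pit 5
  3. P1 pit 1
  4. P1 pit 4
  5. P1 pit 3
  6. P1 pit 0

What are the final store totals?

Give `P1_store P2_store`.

Answer: 15 0

Derivation:
Move 1: P1 pit3 -> P1=[3,3,4,0,4,5](0) P2=[2,4,3,3,4,4](0)
Move 2: P1 pit5 -> P1=[3,3,4,0,4,0](1) P2=[3,5,4,4,4,4](0)
Move 3: P1 pit1 -> P1=[3,0,5,1,5,0](1) P2=[3,5,4,4,4,4](0)
Move 4: P1 pit4 -> P1=[3,0,5,1,0,1](2) P2=[4,6,5,4,4,4](0)
Move 5: P1 pit3 -> P1=[3,0,5,0,0,1](9) P2=[4,0,5,4,4,4](0)
Move 6: P1 pit0 -> P1=[0,1,6,0,0,1](15) P2=[4,0,0,4,4,4](0)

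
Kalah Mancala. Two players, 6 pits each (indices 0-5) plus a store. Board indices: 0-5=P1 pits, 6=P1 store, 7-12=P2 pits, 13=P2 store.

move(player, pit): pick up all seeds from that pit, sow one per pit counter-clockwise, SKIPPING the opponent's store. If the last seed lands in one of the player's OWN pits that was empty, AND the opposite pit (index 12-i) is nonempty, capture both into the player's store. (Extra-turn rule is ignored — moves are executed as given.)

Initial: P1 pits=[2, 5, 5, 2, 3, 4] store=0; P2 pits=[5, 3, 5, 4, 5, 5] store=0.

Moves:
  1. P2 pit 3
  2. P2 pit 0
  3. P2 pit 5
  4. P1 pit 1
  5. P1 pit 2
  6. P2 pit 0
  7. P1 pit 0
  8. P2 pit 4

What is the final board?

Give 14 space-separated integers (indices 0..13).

Move 1: P2 pit3 -> P1=[3,5,5,2,3,4](0) P2=[5,3,5,0,6,6](1)
Move 2: P2 pit0 -> P1=[3,5,5,2,3,4](0) P2=[0,4,6,1,7,7](1)
Move 3: P2 pit5 -> P1=[4,6,6,3,4,5](0) P2=[0,4,6,1,7,0](2)
Move 4: P1 pit1 -> P1=[4,0,7,4,5,6](1) P2=[1,4,6,1,7,0](2)
Move 5: P1 pit2 -> P1=[4,0,0,5,6,7](2) P2=[2,5,7,1,7,0](2)
Move 6: P2 pit0 -> P1=[4,0,0,5,6,7](2) P2=[0,6,8,1,7,0](2)
Move 7: P1 pit0 -> P1=[0,1,1,6,7,7](2) P2=[0,6,8,1,7,0](2)
Move 8: P2 pit4 -> P1=[1,2,2,7,8,7](2) P2=[0,6,8,1,0,1](3)

Answer: 1 2 2 7 8 7 2 0 6 8 1 0 1 3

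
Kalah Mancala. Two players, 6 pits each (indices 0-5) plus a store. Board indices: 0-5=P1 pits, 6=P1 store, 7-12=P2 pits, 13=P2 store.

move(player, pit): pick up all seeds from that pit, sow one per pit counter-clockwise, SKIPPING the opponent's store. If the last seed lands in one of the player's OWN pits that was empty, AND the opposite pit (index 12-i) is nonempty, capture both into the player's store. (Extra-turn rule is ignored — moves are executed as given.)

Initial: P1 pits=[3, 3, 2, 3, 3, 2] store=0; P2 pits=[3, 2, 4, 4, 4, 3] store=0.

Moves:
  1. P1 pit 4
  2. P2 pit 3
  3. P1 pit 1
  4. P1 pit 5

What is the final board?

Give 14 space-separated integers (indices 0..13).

Move 1: P1 pit4 -> P1=[3,3,2,3,0,3](1) P2=[4,2,4,4,4,3](0)
Move 2: P2 pit3 -> P1=[4,3,2,3,0,3](1) P2=[4,2,4,0,5,4](1)
Move 3: P1 pit1 -> P1=[4,0,3,4,0,3](4) P2=[4,0,4,0,5,4](1)
Move 4: P1 pit5 -> P1=[4,0,3,4,0,0](5) P2=[5,1,4,0,5,4](1)

Answer: 4 0 3 4 0 0 5 5 1 4 0 5 4 1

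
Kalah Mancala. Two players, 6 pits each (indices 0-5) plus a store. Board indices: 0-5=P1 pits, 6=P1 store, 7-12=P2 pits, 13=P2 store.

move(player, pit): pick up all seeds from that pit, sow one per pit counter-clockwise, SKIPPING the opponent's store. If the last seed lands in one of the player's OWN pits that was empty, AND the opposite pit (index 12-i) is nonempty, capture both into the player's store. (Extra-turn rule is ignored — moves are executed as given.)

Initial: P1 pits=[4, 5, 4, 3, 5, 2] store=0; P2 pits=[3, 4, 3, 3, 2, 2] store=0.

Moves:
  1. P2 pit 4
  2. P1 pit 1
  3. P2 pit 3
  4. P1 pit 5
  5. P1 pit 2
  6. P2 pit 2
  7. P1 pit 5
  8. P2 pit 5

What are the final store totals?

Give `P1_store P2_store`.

Move 1: P2 pit4 -> P1=[4,5,4,3,5,2](0) P2=[3,4,3,3,0,3](1)
Move 2: P1 pit1 -> P1=[4,0,5,4,6,3](1) P2=[3,4,3,3,0,3](1)
Move 3: P2 pit3 -> P1=[4,0,5,4,6,3](1) P2=[3,4,3,0,1,4](2)
Move 4: P1 pit5 -> P1=[4,0,5,4,6,0](2) P2=[4,5,3,0,1,4](2)
Move 5: P1 pit2 -> P1=[4,0,0,5,7,1](3) P2=[5,5,3,0,1,4](2)
Move 6: P2 pit2 -> P1=[4,0,0,5,7,1](3) P2=[5,5,0,1,2,5](2)
Move 7: P1 pit5 -> P1=[4,0,0,5,7,0](4) P2=[5,5,0,1,2,5](2)
Move 8: P2 pit5 -> P1=[5,1,1,6,7,0](4) P2=[5,5,0,1,2,0](3)

Answer: 4 3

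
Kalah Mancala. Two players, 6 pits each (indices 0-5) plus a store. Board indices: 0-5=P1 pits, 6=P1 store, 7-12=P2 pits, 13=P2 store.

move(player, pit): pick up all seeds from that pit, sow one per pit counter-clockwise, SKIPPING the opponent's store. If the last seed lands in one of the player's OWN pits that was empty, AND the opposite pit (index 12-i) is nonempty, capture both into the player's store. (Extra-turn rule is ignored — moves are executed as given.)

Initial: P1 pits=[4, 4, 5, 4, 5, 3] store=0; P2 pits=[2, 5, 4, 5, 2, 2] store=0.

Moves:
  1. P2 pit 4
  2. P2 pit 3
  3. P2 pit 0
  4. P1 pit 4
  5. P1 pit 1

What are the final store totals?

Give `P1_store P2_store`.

Move 1: P2 pit4 -> P1=[4,4,5,4,5,3](0) P2=[2,5,4,5,0,3](1)
Move 2: P2 pit3 -> P1=[5,5,5,4,5,3](0) P2=[2,5,4,0,1,4](2)
Move 3: P2 pit0 -> P1=[5,5,5,4,5,3](0) P2=[0,6,5,0,1,4](2)
Move 4: P1 pit4 -> P1=[5,5,5,4,0,4](1) P2=[1,7,6,0,1,4](2)
Move 5: P1 pit1 -> P1=[5,0,6,5,1,5](2) P2=[1,7,6,0,1,4](2)

Answer: 2 2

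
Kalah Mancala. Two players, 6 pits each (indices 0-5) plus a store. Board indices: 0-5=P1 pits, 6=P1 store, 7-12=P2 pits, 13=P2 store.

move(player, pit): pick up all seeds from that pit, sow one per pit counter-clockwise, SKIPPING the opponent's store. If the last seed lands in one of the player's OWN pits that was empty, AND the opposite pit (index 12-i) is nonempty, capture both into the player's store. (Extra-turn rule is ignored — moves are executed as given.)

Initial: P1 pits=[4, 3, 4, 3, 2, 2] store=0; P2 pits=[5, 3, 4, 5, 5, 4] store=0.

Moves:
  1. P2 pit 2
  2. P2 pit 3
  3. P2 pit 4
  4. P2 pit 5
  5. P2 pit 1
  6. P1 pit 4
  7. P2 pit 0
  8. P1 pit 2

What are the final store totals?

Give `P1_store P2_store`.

Move 1: P2 pit2 -> P1=[4,3,4,3,2,2](0) P2=[5,3,0,6,6,5](1)
Move 2: P2 pit3 -> P1=[5,4,5,3,2,2](0) P2=[5,3,0,0,7,6](2)
Move 3: P2 pit4 -> P1=[6,5,6,4,3,2](0) P2=[5,3,0,0,0,7](3)
Move 4: P2 pit5 -> P1=[7,6,7,5,4,3](0) P2=[5,3,0,0,0,0](4)
Move 5: P2 pit1 -> P1=[7,0,7,5,4,3](0) P2=[5,0,1,1,0,0](11)
Move 6: P1 pit4 -> P1=[7,0,7,5,0,4](1) P2=[6,1,1,1,0,0](11)
Move 7: P2 pit0 -> P1=[7,0,7,5,0,4](1) P2=[0,2,2,2,1,1](12)
Move 8: P1 pit2 -> P1=[7,0,0,6,1,5](2) P2=[1,3,3,2,1,1](12)

Answer: 2 12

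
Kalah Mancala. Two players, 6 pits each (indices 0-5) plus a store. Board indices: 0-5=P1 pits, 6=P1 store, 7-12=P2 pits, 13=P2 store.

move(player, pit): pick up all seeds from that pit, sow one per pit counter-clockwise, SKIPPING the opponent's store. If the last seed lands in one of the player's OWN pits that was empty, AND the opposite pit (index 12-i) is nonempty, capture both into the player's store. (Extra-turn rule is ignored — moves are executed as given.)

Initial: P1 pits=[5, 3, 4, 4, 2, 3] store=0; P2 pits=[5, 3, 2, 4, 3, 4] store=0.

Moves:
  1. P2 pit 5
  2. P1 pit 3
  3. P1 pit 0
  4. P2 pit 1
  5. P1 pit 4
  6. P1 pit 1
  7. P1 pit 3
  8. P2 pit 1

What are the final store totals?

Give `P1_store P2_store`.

Move 1: P2 pit5 -> P1=[6,4,5,4,2,3](0) P2=[5,3,2,4,3,0](1)
Move 2: P1 pit3 -> P1=[6,4,5,0,3,4](1) P2=[6,3,2,4,3,0](1)
Move 3: P1 pit0 -> P1=[0,5,6,1,4,5](2) P2=[6,3,2,4,3,0](1)
Move 4: P2 pit1 -> P1=[0,5,6,1,4,5](2) P2=[6,0,3,5,4,0](1)
Move 5: P1 pit4 -> P1=[0,5,6,1,0,6](3) P2=[7,1,3,5,4,0](1)
Move 6: P1 pit1 -> P1=[0,0,7,2,1,7](4) P2=[7,1,3,5,4,0](1)
Move 7: P1 pit3 -> P1=[0,0,7,0,2,8](4) P2=[7,1,3,5,4,0](1)
Move 8: P2 pit1 -> P1=[0,0,7,0,2,8](4) P2=[7,0,4,5,4,0](1)

Answer: 4 1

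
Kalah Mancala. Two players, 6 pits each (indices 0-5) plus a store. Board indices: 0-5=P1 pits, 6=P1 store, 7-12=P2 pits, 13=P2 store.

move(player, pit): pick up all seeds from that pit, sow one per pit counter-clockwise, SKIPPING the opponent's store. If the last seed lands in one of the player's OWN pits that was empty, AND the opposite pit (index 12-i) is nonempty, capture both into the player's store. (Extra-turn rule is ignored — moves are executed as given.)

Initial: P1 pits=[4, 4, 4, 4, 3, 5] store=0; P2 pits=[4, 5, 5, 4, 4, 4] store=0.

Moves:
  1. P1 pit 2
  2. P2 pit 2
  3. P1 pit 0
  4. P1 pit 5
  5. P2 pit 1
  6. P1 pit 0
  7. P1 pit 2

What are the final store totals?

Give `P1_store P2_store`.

Move 1: P1 pit2 -> P1=[4,4,0,5,4,6](1) P2=[4,5,5,4,4,4](0)
Move 2: P2 pit2 -> P1=[5,4,0,5,4,6](1) P2=[4,5,0,5,5,5](1)
Move 3: P1 pit0 -> P1=[0,5,1,6,5,7](1) P2=[4,5,0,5,5,5](1)
Move 4: P1 pit5 -> P1=[0,5,1,6,5,0](2) P2=[5,6,1,6,6,6](1)
Move 5: P2 pit1 -> P1=[1,5,1,6,5,0](2) P2=[5,0,2,7,7,7](2)
Move 6: P1 pit0 -> P1=[0,6,1,6,5,0](2) P2=[5,0,2,7,7,7](2)
Move 7: P1 pit2 -> P1=[0,6,0,7,5,0](2) P2=[5,0,2,7,7,7](2)

Answer: 2 2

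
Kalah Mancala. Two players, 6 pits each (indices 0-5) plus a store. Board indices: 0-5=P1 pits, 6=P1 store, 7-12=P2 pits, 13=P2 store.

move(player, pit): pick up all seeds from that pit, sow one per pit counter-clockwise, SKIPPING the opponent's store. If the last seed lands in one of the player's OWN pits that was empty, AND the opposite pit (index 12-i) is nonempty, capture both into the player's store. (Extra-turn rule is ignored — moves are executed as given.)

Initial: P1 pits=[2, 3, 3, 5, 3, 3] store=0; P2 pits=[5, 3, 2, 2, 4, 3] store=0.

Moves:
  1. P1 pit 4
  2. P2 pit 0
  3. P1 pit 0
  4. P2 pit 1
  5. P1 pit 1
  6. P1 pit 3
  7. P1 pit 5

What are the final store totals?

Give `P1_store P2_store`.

Answer: 3 1

Derivation:
Move 1: P1 pit4 -> P1=[2,3,3,5,0,4](1) P2=[6,3,2,2,4,3](0)
Move 2: P2 pit0 -> P1=[2,3,3,5,0,4](1) P2=[0,4,3,3,5,4](1)
Move 3: P1 pit0 -> P1=[0,4,4,5,0,4](1) P2=[0,4,3,3,5,4](1)
Move 4: P2 pit1 -> P1=[0,4,4,5,0,4](1) P2=[0,0,4,4,6,5](1)
Move 5: P1 pit1 -> P1=[0,0,5,6,1,5](1) P2=[0,0,4,4,6,5](1)
Move 6: P1 pit3 -> P1=[0,0,5,0,2,6](2) P2=[1,1,5,4,6,5](1)
Move 7: P1 pit5 -> P1=[0,0,5,0,2,0](3) P2=[2,2,6,5,7,5](1)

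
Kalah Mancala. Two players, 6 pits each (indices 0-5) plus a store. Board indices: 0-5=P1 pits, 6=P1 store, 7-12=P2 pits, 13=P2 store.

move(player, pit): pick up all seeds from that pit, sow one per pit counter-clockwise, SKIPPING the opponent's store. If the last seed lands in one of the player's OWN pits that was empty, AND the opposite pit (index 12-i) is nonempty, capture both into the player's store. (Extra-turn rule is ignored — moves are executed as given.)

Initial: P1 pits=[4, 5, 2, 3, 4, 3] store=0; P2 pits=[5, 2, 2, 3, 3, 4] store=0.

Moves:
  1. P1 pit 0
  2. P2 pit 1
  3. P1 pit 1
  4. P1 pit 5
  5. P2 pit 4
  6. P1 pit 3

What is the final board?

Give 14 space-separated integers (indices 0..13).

Answer: 1 0 4 0 7 1 3 8 2 4 4 0 5 1

Derivation:
Move 1: P1 pit0 -> P1=[0,6,3,4,5,3](0) P2=[5,2,2,3,3,4](0)
Move 2: P2 pit1 -> P1=[0,6,3,4,5,3](0) P2=[5,0,3,4,3,4](0)
Move 3: P1 pit1 -> P1=[0,0,4,5,6,4](1) P2=[6,0,3,4,3,4](0)
Move 4: P1 pit5 -> P1=[0,0,4,5,6,0](2) P2=[7,1,4,4,3,4](0)
Move 5: P2 pit4 -> P1=[1,0,4,5,6,0](2) P2=[7,1,4,4,0,5](1)
Move 6: P1 pit3 -> P1=[1,0,4,0,7,1](3) P2=[8,2,4,4,0,5](1)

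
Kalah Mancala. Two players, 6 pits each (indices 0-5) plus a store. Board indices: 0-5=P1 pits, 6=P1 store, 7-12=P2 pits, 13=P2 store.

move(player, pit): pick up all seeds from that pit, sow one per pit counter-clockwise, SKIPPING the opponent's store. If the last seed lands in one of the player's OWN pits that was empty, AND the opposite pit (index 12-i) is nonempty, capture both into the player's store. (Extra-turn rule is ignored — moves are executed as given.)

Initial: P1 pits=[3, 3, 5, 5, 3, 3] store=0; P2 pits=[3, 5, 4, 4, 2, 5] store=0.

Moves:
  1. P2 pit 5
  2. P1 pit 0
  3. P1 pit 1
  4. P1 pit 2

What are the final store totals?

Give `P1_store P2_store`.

Move 1: P2 pit5 -> P1=[4,4,6,6,3,3](0) P2=[3,5,4,4,2,0](1)
Move 2: P1 pit0 -> P1=[0,5,7,7,4,3](0) P2=[3,5,4,4,2,0](1)
Move 3: P1 pit1 -> P1=[0,0,8,8,5,4](1) P2=[3,5,4,4,2,0](1)
Move 4: P1 pit2 -> P1=[0,0,0,9,6,5](2) P2=[4,6,5,5,2,0](1)

Answer: 2 1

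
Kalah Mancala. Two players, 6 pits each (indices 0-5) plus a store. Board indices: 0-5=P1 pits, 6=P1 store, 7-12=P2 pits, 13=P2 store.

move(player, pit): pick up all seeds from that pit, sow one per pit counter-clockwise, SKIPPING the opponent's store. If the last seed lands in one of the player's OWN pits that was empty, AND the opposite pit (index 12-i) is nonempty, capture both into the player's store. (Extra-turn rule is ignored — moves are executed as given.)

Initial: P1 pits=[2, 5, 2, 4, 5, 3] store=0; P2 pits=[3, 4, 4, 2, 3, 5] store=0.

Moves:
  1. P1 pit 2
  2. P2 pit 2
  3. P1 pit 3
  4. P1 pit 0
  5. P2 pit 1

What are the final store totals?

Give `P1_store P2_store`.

Move 1: P1 pit2 -> P1=[2,5,0,5,6,3](0) P2=[3,4,4,2,3,5](0)
Move 2: P2 pit2 -> P1=[2,5,0,5,6,3](0) P2=[3,4,0,3,4,6](1)
Move 3: P1 pit3 -> P1=[2,5,0,0,7,4](1) P2=[4,5,0,3,4,6](1)
Move 4: P1 pit0 -> P1=[0,6,0,0,7,4](5) P2=[4,5,0,0,4,6](1)
Move 5: P2 pit1 -> P1=[0,6,0,0,7,4](5) P2=[4,0,1,1,5,7](2)

Answer: 5 2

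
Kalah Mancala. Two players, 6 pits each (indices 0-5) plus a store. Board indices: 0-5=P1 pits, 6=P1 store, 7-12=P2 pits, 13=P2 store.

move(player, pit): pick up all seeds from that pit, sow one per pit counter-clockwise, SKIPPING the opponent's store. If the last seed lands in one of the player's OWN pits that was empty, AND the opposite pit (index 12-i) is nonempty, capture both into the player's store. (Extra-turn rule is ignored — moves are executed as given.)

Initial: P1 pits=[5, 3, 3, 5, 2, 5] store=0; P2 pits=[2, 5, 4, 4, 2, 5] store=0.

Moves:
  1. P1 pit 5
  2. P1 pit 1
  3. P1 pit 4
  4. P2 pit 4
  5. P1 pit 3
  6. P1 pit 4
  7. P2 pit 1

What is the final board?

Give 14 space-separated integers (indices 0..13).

Move 1: P1 pit5 -> P1=[5,3,3,5,2,0](1) P2=[3,6,5,5,2,5](0)
Move 2: P1 pit1 -> P1=[5,0,4,6,3,0](1) P2=[3,6,5,5,2,5](0)
Move 3: P1 pit4 -> P1=[5,0,4,6,0,1](2) P2=[4,6,5,5,2,5](0)
Move 4: P2 pit4 -> P1=[5,0,4,6,0,1](2) P2=[4,6,5,5,0,6](1)
Move 5: P1 pit3 -> P1=[5,0,4,0,1,2](3) P2=[5,7,6,5,0,6](1)
Move 6: P1 pit4 -> P1=[5,0,4,0,0,3](3) P2=[5,7,6,5,0,6](1)
Move 7: P2 pit1 -> P1=[6,1,4,0,0,3](3) P2=[5,0,7,6,1,7](2)

Answer: 6 1 4 0 0 3 3 5 0 7 6 1 7 2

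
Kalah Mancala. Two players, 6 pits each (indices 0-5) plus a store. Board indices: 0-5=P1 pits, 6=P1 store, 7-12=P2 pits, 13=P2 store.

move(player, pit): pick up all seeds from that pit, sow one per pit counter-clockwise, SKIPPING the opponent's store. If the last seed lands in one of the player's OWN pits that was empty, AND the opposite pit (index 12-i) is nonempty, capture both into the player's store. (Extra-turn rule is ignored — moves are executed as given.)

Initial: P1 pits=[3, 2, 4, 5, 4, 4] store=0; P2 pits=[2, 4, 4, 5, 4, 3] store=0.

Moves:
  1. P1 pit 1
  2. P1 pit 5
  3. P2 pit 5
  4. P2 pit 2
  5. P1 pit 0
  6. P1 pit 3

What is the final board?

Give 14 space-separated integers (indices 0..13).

Move 1: P1 pit1 -> P1=[3,0,5,6,4,4](0) P2=[2,4,4,5,4,3](0)
Move 2: P1 pit5 -> P1=[3,0,5,6,4,0](1) P2=[3,5,5,5,4,3](0)
Move 3: P2 pit5 -> P1=[4,1,5,6,4,0](1) P2=[3,5,5,5,4,0](1)
Move 4: P2 pit2 -> P1=[5,1,5,6,4,0](1) P2=[3,5,0,6,5,1](2)
Move 5: P1 pit0 -> P1=[0,2,6,7,5,0](5) P2=[0,5,0,6,5,1](2)
Move 6: P1 pit3 -> P1=[0,2,6,0,6,1](6) P2=[1,6,1,7,5,1](2)

Answer: 0 2 6 0 6 1 6 1 6 1 7 5 1 2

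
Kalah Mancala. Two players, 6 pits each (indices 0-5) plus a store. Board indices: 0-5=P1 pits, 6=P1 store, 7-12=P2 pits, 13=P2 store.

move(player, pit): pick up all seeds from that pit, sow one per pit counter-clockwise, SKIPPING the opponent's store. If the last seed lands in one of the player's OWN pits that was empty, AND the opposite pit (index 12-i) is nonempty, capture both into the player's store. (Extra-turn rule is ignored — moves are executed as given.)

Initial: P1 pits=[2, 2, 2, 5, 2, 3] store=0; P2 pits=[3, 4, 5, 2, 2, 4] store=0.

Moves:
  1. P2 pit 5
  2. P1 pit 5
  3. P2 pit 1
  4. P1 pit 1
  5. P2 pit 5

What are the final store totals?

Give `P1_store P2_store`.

Move 1: P2 pit5 -> P1=[3,3,3,5,2,3](0) P2=[3,4,5,2,2,0](1)
Move 2: P1 pit5 -> P1=[3,3,3,5,2,0](1) P2=[4,5,5,2,2,0](1)
Move 3: P2 pit1 -> P1=[3,3,3,5,2,0](1) P2=[4,0,6,3,3,1](2)
Move 4: P1 pit1 -> P1=[3,0,4,6,3,0](1) P2=[4,0,6,3,3,1](2)
Move 5: P2 pit5 -> P1=[3,0,4,6,3,0](1) P2=[4,0,6,3,3,0](3)

Answer: 1 3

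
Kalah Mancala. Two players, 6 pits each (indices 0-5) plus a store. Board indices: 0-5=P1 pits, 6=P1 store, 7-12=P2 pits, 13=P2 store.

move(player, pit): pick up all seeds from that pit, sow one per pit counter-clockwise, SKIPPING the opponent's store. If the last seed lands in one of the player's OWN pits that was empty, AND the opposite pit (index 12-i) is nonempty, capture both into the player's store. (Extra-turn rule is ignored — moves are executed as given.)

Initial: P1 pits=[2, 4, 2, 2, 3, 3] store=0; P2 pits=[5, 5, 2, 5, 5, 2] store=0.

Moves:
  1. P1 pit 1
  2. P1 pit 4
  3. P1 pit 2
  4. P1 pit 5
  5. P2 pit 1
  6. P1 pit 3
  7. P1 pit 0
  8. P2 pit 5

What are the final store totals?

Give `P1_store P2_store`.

Move 1: P1 pit1 -> P1=[2,0,3,3,4,4](0) P2=[5,5,2,5,5,2](0)
Move 2: P1 pit4 -> P1=[2,0,3,3,0,5](1) P2=[6,6,2,5,5,2](0)
Move 3: P1 pit2 -> P1=[2,0,0,4,1,6](1) P2=[6,6,2,5,5,2](0)
Move 4: P1 pit5 -> P1=[2,0,0,4,1,0](2) P2=[7,7,3,6,6,2](0)
Move 5: P2 pit1 -> P1=[3,1,0,4,1,0](2) P2=[7,0,4,7,7,3](1)
Move 6: P1 pit3 -> P1=[3,1,0,0,2,1](3) P2=[8,0,4,7,7,3](1)
Move 7: P1 pit0 -> P1=[0,2,1,0,2,1](8) P2=[8,0,0,7,7,3](1)
Move 8: P2 pit5 -> P1=[1,3,1,0,2,1](8) P2=[8,0,0,7,7,0](2)

Answer: 8 2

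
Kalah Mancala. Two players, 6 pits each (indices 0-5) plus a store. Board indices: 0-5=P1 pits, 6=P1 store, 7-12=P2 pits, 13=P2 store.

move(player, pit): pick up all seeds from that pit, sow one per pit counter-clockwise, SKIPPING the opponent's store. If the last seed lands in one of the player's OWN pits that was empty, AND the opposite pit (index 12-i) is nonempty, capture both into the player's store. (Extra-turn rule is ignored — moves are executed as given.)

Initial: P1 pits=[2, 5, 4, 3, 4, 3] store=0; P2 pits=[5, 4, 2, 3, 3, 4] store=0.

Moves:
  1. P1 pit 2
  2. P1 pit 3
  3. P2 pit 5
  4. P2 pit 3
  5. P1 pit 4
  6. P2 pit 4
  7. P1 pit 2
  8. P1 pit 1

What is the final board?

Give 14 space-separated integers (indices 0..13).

Answer: 4 0 1 1 1 7 8 8 6 0 1 0 2 3

Derivation:
Move 1: P1 pit2 -> P1=[2,5,0,4,5,4](1) P2=[5,4,2,3,3,4](0)
Move 2: P1 pit3 -> P1=[2,5,0,0,6,5](2) P2=[6,4,2,3,3,4](0)
Move 3: P2 pit5 -> P1=[3,6,1,0,6,5](2) P2=[6,4,2,3,3,0](1)
Move 4: P2 pit3 -> P1=[3,6,1,0,6,5](2) P2=[6,4,2,0,4,1](2)
Move 5: P1 pit4 -> P1=[3,6,1,0,0,6](3) P2=[7,5,3,1,4,1](2)
Move 6: P2 pit4 -> P1=[4,7,1,0,0,6](3) P2=[7,5,3,1,0,2](3)
Move 7: P1 pit2 -> P1=[4,7,0,0,0,6](7) P2=[7,5,0,1,0,2](3)
Move 8: P1 pit1 -> P1=[4,0,1,1,1,7](8) P2=[8,6,0,1,0,2](3)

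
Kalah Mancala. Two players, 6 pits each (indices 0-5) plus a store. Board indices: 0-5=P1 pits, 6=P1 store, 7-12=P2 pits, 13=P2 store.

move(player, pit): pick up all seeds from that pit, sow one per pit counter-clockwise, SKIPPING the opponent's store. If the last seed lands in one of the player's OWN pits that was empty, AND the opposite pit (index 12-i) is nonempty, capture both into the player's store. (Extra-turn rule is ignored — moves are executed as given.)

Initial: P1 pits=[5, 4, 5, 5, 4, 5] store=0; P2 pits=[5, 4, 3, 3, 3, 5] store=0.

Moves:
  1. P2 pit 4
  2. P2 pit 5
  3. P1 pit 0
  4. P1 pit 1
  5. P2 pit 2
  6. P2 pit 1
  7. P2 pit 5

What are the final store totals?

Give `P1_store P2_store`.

Answer: 2 3

Derivation:
Move 1: P2 pit4 -> P1=[6,4,5,5,4,5](0) P2=[5,4,3,3,0,6](1)
Move 2: P2 pit5 -> P1=[7,5,6,6,5,5](0) P2=[5,4,3,3,0,0](2)
Move 3: P1 pit0 -> P1=[0,6,7,7,6,6](1) P2=[6,4,3,3,0,0](2)
Move 4: P1 pit1 -> P1=[0,0,8,8,7,7](2) P2=[7,4,3,3,0,0](2)
Move 5: P2 pit2 -> P1=[0,0,8,8,7,7](2) P2=[7,4,0,4,1,1](2)
Move 6: P2 pit1 -> P1=[0,0,8,8,7,7](2) P2=[7,0,1,5,2,2](2)
Move 7: P2 pit5 -> P1=[1,0,8,8,7,7](2) P2=[7,0,1,5,2,0](3)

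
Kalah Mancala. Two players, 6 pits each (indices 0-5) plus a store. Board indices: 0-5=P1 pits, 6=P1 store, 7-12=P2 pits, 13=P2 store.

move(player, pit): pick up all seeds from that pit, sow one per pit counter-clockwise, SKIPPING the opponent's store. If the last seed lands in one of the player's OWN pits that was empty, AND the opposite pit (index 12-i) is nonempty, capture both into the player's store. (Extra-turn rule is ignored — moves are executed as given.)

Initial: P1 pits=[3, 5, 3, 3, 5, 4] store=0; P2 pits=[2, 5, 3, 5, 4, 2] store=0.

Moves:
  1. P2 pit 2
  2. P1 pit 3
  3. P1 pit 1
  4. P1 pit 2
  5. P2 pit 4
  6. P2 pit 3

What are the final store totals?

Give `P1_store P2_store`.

Answer: 3 2

Derivation:
Move 1: P2 pit2 -> P1=[3,5,3,3,5,4](0) P2=[2,5,0,6,5,3](0)
Move 2: P1 pit3 -> P1=[3,5,3,0,6,5](1) P2=[2,5,0,6,5,3](0)
Move 3: P1 pit1 -> P1=[3,0,4,1,7,6](2) P2=[2,5,0,6,5,3](0)
Move 4: P1 pit2 -> P1=[3,0,0,2,8,7](3) P2=[2,5,0,6,5,3](0)
Move 5: P2 pit4 -> P1=[4,1,1,2,8,7](3) P2=[2,5,0,6,0,4](1)
Move 6: P2 pit3 -> P1=[5,2,2,2,8,7](3) P2=[2,5,0,0,1,5](2)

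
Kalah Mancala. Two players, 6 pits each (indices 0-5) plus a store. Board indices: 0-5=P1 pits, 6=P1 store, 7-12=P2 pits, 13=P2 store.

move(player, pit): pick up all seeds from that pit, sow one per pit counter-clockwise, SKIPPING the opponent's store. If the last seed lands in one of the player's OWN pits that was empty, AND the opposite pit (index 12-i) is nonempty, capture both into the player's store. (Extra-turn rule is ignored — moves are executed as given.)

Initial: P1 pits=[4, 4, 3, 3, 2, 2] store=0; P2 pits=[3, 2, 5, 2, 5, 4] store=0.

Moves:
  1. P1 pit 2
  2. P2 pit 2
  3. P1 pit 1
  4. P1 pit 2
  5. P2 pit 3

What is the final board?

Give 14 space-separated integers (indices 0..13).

Move 1: P1 pit2 -> P1=[4,4,0,4,3,3](0) P2=[3,2,5,2,5,4](0)
Move 2: P2 pit2 -> P1=[5,4,0,4,3,3](0) P2=[3,2,0,3,6,5](1)
Move 3: P1 pit1 -> P1=[5,0,1,5,4,4](0) P2=[3,2,0,3,6,5](1)
Move 4: P1 pit2 -> P1=[5,0,0,6,4,4](0) P2=[3,2,0,3,6,5](1)
Move 5: P2 pit3 -> P1=[5,0,0,6,4,4](0) P2=[3,2,0,0,7,6](2)

Answer: 5 0 0 6 4 4 0 3 2 0 0 7 6 2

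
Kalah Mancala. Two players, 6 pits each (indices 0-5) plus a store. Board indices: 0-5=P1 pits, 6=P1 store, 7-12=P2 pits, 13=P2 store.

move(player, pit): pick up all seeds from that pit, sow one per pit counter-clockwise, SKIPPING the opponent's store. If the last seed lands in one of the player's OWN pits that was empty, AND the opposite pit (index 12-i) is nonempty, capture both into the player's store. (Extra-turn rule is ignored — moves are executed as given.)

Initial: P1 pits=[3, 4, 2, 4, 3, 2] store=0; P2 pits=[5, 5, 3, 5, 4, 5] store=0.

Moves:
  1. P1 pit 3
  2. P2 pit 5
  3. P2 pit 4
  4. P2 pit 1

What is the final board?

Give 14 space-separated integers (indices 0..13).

Move 1: P1 pit3 -> P1=[3,4,2,0,4,3](1) P2=[6,5,3,5,4,5](0)
Move 2: P2 pit5 -> P1=[4,5,3,1,4,3](1) P2=[6,5,3,5,4,0](1)
Move 3: P2 pit4 -> P1=[5,6,3,1,4,3](1) P2=[6,5,3,5,0,1](2)
Move 4: P2 pit1 -> P1=[5,6,3,1,4,3](1) P2=[6,0,4,6,1,2](3)

Answer: 5 6 3 1 4 3 1 6 0 4 6 1 2 3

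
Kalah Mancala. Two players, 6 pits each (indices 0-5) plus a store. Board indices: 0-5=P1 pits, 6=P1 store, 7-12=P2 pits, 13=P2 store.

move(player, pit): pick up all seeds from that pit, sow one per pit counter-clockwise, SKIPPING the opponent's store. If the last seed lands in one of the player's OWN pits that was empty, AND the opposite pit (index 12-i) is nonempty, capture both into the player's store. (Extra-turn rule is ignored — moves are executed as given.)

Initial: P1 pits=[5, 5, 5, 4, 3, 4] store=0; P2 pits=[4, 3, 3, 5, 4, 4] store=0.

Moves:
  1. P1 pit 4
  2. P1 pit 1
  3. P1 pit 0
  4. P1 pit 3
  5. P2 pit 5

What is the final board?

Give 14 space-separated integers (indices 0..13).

Move 1: P1 pit4 -> P1=[5,5,5,4,0,5](1) P2=[5,3,3,5,4,4](0)
Move 2: P1 pit1 -> P1=[5,0,6,5,1,6](2) P2=[5,3,3,5,4,4](0)
Move 3: P1 pit0 -> P1=[0,1,7,6,2,7](2) P2=[5,3,3,5,4,4](0)
Move 4: P1 pit3 -> P1=[0,1,7,0,3,8](3) P2=[6,4,4,5,4,4](0)
Move 5: P2 pit5 -> P1=[1,2,8,0,3,8](3) P2=[6,4,4,5,4,0](1)

Answer: 1 2 8 0 3 8 3 6 4 4 5 4 0 1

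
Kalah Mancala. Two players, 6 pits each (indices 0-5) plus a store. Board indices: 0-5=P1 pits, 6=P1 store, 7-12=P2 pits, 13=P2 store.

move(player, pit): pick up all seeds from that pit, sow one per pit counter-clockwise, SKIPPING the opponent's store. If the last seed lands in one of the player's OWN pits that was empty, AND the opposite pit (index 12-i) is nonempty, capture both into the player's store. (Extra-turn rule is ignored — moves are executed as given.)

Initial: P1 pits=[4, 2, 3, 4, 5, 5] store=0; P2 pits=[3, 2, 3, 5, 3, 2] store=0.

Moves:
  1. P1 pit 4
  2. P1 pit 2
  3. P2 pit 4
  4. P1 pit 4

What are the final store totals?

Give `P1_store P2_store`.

Move 1: P1 pit4 -> P1=[4,2,3,4,0,6](1) P2=[4,3,4,5,3,2](0)
Move 2: P1 pit2 -> P1=[4,2,0,5,1,7](1) P2=[4,3,4,5,3,2](0)
Move 3: P2 pit4 -> P1=[5,2,0,5,1,7](1) P2=[4,3,4,5,0,3](1)
Move 4: P1 pit4 -> P1=[5,2,0,5,0,8](1) P2=[4,3,4,5,0,3](1)

Answer: 1 1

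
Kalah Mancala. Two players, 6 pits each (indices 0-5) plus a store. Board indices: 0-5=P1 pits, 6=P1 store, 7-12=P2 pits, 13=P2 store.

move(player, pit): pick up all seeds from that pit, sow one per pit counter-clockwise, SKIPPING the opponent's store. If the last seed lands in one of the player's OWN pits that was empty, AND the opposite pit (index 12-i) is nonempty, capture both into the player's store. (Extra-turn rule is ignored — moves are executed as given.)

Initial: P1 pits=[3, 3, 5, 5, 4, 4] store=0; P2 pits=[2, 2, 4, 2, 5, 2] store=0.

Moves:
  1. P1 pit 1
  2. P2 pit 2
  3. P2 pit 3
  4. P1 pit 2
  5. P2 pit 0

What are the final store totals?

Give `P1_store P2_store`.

Answer: 1 2

Derivation:
Move 1: P1 pit1 -> P1=[3,0,6,6,5,4](0) P2=[2,2,4,2,5,2](0)
Move 2: P2 pit2 -> P1=[3,0,6,6,5,4](0) P2=[2,2,0,3,6,3](1)
Move 3: P2 pit3 -> P1=[3,0,6,6,5,4](0) P2=[2,2,0,0,7,4](2)
Move 4: P1 pit2 -> P1=[3,0,0,7,6,5](1) P2=[3,3,0,0,7,4](2)
Move 5: P2 pit0 -> P1=[3,0,0,7,6,5](1) P2=[0,4,1,1,7,4](2)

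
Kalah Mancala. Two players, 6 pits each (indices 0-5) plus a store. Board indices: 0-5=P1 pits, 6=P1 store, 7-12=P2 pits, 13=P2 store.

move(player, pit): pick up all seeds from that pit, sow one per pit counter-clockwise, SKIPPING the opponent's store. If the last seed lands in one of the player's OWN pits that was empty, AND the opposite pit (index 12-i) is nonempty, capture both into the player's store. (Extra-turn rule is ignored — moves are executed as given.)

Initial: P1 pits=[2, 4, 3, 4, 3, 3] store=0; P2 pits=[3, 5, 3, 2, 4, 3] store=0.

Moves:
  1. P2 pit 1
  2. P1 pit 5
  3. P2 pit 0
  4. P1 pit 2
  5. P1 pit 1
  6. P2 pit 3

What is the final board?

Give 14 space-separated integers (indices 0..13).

Move 1: P2 pit1 -> P1=[2,4,3,4,3,3](0) P2=[3,0,4,3,5,4](1)
Move 2: P1 pit5 -> P1=[2,4,3,4,3,0](1) P2=[4,1,4,3,5,4](1)
Move 3: P2 pit0 -> P1=[2,4,3,4,3,0](1) P2=[0,2,5,4,6,4](1)
Move 4: P1 pit2 -> P1=[2,4,0,5,4,1](1) P2=[0,2,5,4,6,4](1)
Move 5: P1 pit1 -> P1=[2,0,1,6,5,2](1) P2=[0,2,5,4,6,4](1)
Move 6: P2 pit3 -> P1=[3,0,1,6,5,2](1) P2=[0,2,5,0,7,5](2)

Answer: 3 0 1 6 5 2 1 0 2 5 0 7 5 2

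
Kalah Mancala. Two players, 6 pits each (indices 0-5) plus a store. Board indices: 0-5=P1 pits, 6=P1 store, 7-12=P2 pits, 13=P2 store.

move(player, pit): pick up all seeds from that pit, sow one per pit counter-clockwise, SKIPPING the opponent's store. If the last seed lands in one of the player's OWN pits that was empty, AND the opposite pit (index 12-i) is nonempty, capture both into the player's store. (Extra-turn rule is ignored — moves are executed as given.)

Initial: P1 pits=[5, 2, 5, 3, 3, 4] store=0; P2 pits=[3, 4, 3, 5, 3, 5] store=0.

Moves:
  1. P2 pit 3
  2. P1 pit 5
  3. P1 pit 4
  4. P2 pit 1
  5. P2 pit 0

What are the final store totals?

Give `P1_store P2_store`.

Move 1: P2 pit3 -> P1=[6,3,5,3,3,4](0) P2=[3,4,3,0,4,6](1)
Move 2: P1 pit5 -> P1=[6,3,5,3,3,0](1) P2=[4,5,4,0,4,6](1)
Move 3: P1 pit4 -> P1=[6,3,5,3,0,1](2) P2=[5,5,4,0,4,6](1)
Move 4: P2 pit1 -> P1=[6,3,5,3,0,1](2) P2=[5,0,5,1,5,7](2)
Move 5: P2 pit0 -> P1=[6,3,5,3,0,1](2) P2=[0,1,6,2,6,8](2)

Answer: 2 2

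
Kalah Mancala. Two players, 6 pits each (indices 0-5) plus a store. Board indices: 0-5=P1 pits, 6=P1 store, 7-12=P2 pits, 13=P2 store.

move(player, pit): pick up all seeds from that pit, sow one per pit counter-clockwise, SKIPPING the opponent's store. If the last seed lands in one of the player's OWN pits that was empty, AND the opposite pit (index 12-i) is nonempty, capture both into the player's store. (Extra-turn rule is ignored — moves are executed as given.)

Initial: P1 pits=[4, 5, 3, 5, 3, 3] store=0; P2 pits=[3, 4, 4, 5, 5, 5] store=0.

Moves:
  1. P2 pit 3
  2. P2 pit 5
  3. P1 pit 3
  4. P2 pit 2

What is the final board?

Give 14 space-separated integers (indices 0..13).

Answer: 7 7 4 0 5 4 1 4 5 0 1 7 1 3

Derivation:
Move 1: P2 pit3 -> P1=[5,6,3,5,3,3](0) P2=[3,4,4,0,6,6](1)
Move 2: P2 pit5 -> P1=[6,7,4,6,4,3](0) P2=[3,4,4,0,6,0](2)
Move 3: P1 pit3 -> P1=[6,7,4,0,5,4](1) P2=[4,5,5,0,6,0](2)
Move 4: P2 pit2 -> P1=[7,7,4,0,5,4](1) P2=[4,5,0,1,7,1](3)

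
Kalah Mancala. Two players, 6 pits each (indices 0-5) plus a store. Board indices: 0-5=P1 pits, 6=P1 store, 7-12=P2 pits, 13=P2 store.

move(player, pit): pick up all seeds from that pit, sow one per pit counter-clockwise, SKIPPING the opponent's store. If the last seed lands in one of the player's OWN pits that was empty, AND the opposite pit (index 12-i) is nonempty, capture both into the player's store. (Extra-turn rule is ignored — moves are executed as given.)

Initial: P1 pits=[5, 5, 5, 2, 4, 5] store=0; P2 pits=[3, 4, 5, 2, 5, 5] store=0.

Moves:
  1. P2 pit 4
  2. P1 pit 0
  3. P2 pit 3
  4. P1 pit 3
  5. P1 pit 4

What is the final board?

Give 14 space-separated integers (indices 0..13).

Move 1: P2 pit4 -> P1=[6,6,6,2,4,5](0) P2=[3,4,5,2,0,6](1)
Move 2: P1 pit0 -> P1=[0,7,7,3,5,6](1) P2=[3,4,5,2,0,6](1)
Move 3: P2 pit3 -> P1=[0,7,7,3,5,6](1) P2=[3,4,5,0,1,7](1)
Move 4: P1 pit3 -> P1=[0,7,7,0,6,7](2) P2=[3,4,5,0,1,7](1)
Move 5: P1 pit4 -> P1=[0,7,7,0,0,8](3) P2=[4,5,6,1,1,7](1)

Answer: 0 7 7 0 0 8 3 4 5 6 1 1 7 1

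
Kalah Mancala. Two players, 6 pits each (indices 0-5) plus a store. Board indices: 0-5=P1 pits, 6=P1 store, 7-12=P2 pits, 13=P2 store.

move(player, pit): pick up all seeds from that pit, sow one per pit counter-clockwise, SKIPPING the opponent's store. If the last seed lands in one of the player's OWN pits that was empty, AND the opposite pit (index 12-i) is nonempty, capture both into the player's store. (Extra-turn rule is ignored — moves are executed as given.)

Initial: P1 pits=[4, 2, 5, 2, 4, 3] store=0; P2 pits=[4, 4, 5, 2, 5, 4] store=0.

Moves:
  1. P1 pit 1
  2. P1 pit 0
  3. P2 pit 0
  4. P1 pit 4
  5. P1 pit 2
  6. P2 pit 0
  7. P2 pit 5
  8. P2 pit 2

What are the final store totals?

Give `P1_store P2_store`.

Move 1: P1 pit1 -> P1=[4,0,6,3,4,3](0) P2=[4,4,5,2,5,4](0)
Move 2: P1 pit0 -> P1=[0,1,7,4,5,3](0) P2=[4,4,5,2,5,4](0)
Move 3: P2 pit0 -> P1=[0,1,7,4,5,3](0) P2=[0,5,6,3,6,4](0)
Move 4: P1 pit4 -> P1=[0,1,7,4,0,4](1) P2=[1,6,7,3,6,4](0)
Move 5: P1 pit2 -> P1=[0,1,0,5,1,5](2) P2=[2,7,8,3,6,4](0)
Move 6: P2 pit0 -> P1=[0,1,0,5,1,5](2) P2=[0,8,9,3,6,4](0)
Move 7: P2 pit5 -> P1=[1,2,1,5,1,5](2) P2=[0,8,9,3,6,0](1)
Move 8: P2 pit2 -> P1=[2,3,2,6,2,5](2) P2=[0,8,0,4,7,1](2)

Answer: 2 2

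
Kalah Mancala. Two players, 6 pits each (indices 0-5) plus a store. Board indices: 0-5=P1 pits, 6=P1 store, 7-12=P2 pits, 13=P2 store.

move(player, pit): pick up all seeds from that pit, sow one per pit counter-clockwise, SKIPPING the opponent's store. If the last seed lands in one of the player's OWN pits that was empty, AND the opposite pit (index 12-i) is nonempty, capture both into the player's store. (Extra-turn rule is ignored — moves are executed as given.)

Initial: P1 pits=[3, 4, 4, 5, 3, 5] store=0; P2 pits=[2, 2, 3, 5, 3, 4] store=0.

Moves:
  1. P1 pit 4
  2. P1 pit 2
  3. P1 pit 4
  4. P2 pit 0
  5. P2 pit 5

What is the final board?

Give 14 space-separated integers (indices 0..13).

Answer: 4 5 1 6 0 8 2 0 3 4 6 3 0 1

Derivation:
Move 1: P1 pit4 -> P1=[3,4,4,5,0,6](1) P2=[3,2,3,5,3,4](0)
Move 2: P1 pit2 -> P1=[3,4,0,6,1,7](2) P2=[3,2,3,5,3,4](0)
Move 3: P1 pit4 -> P1=[3,4,0,6,0,8](2) P2=[3,2,3,5,3,4](0)
Move 4: P2 pit0 -> P1=[3,4,0,6,0,8](2) P2=[0,3,4,6,3,4](0)
Move 5: P2 pit5 -> P1=[4,5,1,6,0,8](2) P2=[0,3,4,6,3,0](1)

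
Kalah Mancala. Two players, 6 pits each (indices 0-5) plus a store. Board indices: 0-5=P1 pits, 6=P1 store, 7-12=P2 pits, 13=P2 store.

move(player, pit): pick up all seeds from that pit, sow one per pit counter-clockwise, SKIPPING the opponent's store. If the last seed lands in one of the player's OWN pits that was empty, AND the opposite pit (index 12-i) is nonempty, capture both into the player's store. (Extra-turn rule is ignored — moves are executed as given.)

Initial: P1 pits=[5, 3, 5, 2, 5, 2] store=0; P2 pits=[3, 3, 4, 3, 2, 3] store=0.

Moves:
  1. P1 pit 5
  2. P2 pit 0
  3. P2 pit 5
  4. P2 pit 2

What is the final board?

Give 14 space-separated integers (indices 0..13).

Move 1: P1 pit5 -> P1=[5,3,5,2,5,0](1) P2=[4,3,4,3,2,3](0)
Move 2: P2 pit0 -> P1=[5,3,5,2,5,0](1) P2=[0,4,5,4,3,3](0)
Move 3: P2 pit5 -> P1=[6,4,5,2,5,0](1) P2=[0,4,5,4,3,0](1)
Move 4: P2 pit2 -> P1=[7,4,5,2,5,0](1) P2=[0,4,0,5,4,1](2)

Answer: 7 4 5 2 5 0 1 0 4 0 5 4 1 2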